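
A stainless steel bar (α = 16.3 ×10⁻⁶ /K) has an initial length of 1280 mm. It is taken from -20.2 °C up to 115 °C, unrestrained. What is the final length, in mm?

1282.8 mm

ΔT = 115 − (-20.2) = 135.2 K.
ΔL = α·L₀·ΔT = 16.3×10⁻⁶ × 1280 mm × 135.2 K = 2.82 mm.
L = L₀ + ΔL = 1280 + 2.82 = 1282.8 mm.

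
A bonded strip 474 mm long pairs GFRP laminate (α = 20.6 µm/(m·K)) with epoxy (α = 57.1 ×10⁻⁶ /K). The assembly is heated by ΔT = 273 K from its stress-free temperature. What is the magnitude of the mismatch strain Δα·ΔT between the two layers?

Δα = |20.6 − 57.1|×10⁻⁶/K = 36.5×10⁻⁶/K.
Mismatch strain = Δα·ΔT = 36.5×10⁻⁶ × 273.0 = 9.96×10⁻³.

9.96×10⁻³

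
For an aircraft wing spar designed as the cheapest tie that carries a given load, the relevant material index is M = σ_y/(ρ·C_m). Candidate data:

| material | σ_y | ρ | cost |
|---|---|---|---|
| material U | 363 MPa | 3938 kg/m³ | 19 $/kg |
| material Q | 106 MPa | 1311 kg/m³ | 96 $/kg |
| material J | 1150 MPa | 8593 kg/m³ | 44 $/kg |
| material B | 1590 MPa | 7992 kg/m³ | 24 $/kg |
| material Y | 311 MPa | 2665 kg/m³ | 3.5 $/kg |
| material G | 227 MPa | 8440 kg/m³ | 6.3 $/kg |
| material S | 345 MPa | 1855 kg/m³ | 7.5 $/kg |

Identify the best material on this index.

Evaluate M for each candidate:
  material Y: M = 33.3 kN·m per $
  material S: M = 24.8 kN·m per $
  material B: M = 8.29 kN·m per $
  material U: M = 4.85 kN·m per $
  material G: M = 4.27 kN·m per $
  material J: M = 3.04 kN·m per $
  material Q: M = 0.842 kN·m per $
Highest index: material Y.

material Y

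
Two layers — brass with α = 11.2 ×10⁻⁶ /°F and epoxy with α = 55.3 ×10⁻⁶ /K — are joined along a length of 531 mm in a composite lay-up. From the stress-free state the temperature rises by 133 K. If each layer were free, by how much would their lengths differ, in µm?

2480 µm

brass: α = 11.2×10⁻⁶/°F × 9/5 = 20.2×10⁻⁶/K.
Δα = |20.2 − 55.3|×10⁻⁶/K = 35.1×10⁻⁶/K.
ΔL_mismatch = Δα·L·ΔT = 35.1×10⁻⁶ × 531.0 mm × 133.0 K = 2480 µm.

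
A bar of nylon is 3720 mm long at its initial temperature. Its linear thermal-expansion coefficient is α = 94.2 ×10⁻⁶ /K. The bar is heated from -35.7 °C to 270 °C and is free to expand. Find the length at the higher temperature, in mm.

3827.1 mm

ΔT = 270 − (-35.7) = 305.7 K.
ΔL = α·L₀·ΔT = 94.2×10⁻⁶ × 3720 mm × 305.7 K = 107 mm.
L = L₀ + ΔL = 3720 + 107 = 3827.1 mm.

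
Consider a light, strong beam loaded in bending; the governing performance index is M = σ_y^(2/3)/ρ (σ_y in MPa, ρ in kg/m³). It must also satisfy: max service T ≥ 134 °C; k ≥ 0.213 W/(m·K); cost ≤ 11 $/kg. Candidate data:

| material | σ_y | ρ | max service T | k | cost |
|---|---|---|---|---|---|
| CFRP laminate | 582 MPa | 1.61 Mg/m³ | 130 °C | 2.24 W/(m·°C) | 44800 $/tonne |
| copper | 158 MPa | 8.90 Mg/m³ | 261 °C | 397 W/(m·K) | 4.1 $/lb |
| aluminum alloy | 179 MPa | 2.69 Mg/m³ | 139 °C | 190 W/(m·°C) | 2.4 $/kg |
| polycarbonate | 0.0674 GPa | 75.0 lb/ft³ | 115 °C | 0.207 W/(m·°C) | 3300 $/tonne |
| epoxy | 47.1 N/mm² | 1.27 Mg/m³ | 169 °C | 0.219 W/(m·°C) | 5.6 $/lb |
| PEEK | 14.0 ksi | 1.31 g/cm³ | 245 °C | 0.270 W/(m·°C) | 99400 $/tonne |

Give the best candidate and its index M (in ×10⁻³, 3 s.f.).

aluminum alloy, M = 11.8×10⁻³

Screen on constraints: max service T ≥ 134 °C; k ≥ 0.213 W/(m·K); cost ≤ 11 $/kg. Survivors: copper, aluminum alloy.
After converting to SI:
  copper: σ_y = 158.0 MPa, ρ = 8900 kg/m³
  aluminum alloy: σ_y = 179.0 MPa, ρ = 2690 kg/m³
  aluminum alloy: M = 11.8×10⁻³
  copper: M = 3.28×10⁻³
Highest index: aluminum alloy.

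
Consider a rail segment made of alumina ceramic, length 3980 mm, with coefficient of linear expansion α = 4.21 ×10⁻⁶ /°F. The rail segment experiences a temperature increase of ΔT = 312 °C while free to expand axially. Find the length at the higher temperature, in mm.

3989.4 mm

Convert α: 4.21×10⁻⁶/°F × (9/5) = 7.58×10⁻⁶/K.
ΔL = α·L₀·ΔT = 7.58×10⁻⁶ × 3980 mm × 312.0 K = 9.41 mm.
L = L₀ + ΔL = 3980 + 9.41 = 3989.4 mm.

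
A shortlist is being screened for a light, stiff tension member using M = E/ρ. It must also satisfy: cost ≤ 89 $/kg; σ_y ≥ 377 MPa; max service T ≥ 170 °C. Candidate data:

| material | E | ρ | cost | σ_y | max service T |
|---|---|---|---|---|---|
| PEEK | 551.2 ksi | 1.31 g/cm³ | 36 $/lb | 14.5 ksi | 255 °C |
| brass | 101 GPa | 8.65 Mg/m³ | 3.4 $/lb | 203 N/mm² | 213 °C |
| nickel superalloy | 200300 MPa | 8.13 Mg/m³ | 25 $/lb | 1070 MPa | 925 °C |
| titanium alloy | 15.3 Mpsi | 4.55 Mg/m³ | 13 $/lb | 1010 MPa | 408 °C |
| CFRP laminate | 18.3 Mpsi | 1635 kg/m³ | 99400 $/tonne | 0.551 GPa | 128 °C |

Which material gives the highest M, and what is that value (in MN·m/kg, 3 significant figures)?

nickel superalloy, M = 24.6 MN·m/kg

Screen on constraints: cost ≤ 89 $/kg; σ_y ≥ 377 MPa; max service T ≥ 170 °C. Survivors: nickel superalloy, titanium alloy.
Normalizing units and computing the index:
  nickel superalloy: E = 200.3 GPa, ρ = 8130 kg/m³
  titanium alloy: E = 105.5 GPa, ρ = 4550 kg/m³
  nickel superalloy: M = 24.6 MN·m/kg
  titanium alloy: M = 23.2 MN·m/kg
The maximum is for nickel superalloy.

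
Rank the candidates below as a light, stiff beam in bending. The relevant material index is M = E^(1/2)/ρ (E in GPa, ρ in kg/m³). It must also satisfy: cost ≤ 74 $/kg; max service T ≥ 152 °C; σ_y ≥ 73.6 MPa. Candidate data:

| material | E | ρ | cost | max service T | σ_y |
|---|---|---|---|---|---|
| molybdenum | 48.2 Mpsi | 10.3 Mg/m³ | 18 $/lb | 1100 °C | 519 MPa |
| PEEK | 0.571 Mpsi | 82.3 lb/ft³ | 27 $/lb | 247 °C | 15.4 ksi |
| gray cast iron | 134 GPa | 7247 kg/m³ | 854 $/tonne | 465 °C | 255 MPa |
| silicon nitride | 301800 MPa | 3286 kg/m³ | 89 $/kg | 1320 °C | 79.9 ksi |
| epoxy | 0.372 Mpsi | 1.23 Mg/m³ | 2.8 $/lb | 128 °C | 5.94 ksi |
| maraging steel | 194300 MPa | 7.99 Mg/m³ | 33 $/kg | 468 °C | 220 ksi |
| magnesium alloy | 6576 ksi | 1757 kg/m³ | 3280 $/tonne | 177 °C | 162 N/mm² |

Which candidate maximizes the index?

magnesium alloy

Screen on constraints: cost ≤ 74 $/kg; max service T ≥ 152 °C; σ_y ≥ 73.6 MPa. Survivors: molybdenum, PEEK, gray cast iron, maraging steel, magnesium alloy.
In SI units:
  molybdenum: E = 332.3 GPa, ρ = 10300 kg/m³
  PEEK: E = 3.937 GPa, ρ = 1318 kg/m³
  gray cast iron: E = 134.0 GPa, ρ = 7247 kg/m³
  maraging steel: E = 194.3 GPa, ρ = 7990 kg/m³
  magnesium alloy: E = 45.34 GPa, ρ = 1757 kg/m³
  magnesium alloy: M = 3.83×10⁻³
  molybdenum: M = 1.77×10⁻³
  maraging steel: M = 1.74×10⁻³
  gray cast iron: M = 1.60×10⁻³
  PEEK: M = 1.51×10⁻³
Magnesium alloy ranks first.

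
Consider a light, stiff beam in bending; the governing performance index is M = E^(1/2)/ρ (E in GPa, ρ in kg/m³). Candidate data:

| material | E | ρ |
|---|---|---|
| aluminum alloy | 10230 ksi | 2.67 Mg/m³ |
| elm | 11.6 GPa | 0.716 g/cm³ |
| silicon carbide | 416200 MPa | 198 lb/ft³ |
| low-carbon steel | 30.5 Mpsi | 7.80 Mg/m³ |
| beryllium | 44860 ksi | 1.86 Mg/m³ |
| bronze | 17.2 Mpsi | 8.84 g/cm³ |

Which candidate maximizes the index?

beryllium

Putting every candidate on a common basis:
  aluminum alloy: E = 70.53 GPa, ρ = 2670 kg/m³
  elm: E = 11.60 GPa, ρ = 716.0 kg/m³
  silicon carbide: E = 416.2 GPa, ρ = 3172 kg/m³
  low-carbon steel: E = 210.3 GPa, ρ = 7800 kg/m³
  beryllium: E = 309.3 GPa, ρ = 1860 kg/m³
  bronze: E = 118.6 GPa, ρ = 8840 kg/m³
  beryllium: M = 9.46×10⁻³
  silicon carbide: M = 6.43×10⁻³
  elm: M = 4.76×10⁻³
  aluminum alloy: M = 3.15×10⁻³
  low-carbon steel: M = 1.86×10⁻³
  bronze: M = 1.23×10⁻³
Beryllium has the largest M.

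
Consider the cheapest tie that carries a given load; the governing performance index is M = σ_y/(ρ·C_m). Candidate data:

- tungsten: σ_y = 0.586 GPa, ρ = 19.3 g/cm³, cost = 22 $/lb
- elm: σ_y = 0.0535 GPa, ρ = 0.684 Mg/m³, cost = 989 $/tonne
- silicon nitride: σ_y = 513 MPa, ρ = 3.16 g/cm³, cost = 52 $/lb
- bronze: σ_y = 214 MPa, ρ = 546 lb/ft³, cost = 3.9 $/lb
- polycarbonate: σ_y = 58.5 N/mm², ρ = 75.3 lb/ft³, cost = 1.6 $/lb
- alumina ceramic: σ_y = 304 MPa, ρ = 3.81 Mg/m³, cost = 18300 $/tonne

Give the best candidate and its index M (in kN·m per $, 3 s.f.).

Convert each candidate to consistent units, then evaluate M:
  tungsten: σ_y = 586.0 MPa, ρ = 19300 kg/m³, cost = 48.50 $/kg
  elm: σ_y = 53.50 MPa, ρ = 684.0 kg/m³, cost = 0.9890 $/kg
  silicon nitride: σ_y = 513.0 MPa, ρ = 3160 kg/m³, cost = 114.6 $/kg
  bronze: σ_y = 214.0 MPa, ρ = 8746 kg/m³, cost = 8.598 $/kg
  polycarbonate: σ_y = 58.50 MPa, ρ = 1206 kg/m³, cost = 3.527 $/kg
  alumina ceramic: σ_y = 304.0 MPa, ρ = 3810 kg/m³, cost = 18.30 $/kg
  elm: M = 79.1 kN·m per $
  polycarbonate: M = 13.7 kN·m per $
  alumina ceramic: M = 4.36 kN·m per $
  bronze: M = 2.85 kN·m per $
  silicon nitride: M = 1.42 kN·m per $
  tungsten: M = 0.626 kN·m per $
Highest index: elm.

elm, M = 79.1 kN·m per $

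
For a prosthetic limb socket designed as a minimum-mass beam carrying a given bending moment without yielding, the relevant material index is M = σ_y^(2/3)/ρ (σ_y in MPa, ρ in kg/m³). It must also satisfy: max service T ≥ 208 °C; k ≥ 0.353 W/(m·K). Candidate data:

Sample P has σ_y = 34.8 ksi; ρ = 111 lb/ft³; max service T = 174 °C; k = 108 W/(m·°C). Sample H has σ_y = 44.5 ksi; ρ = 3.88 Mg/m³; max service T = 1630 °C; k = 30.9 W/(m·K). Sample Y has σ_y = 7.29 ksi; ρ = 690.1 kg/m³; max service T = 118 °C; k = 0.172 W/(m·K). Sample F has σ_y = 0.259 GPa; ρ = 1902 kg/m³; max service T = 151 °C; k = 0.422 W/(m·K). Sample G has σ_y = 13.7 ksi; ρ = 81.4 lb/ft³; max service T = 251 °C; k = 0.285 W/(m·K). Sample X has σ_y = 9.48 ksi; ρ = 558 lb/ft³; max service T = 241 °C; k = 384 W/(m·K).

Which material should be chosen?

Screen on constraints: max service T ≥ 208 °C; k ≥ 0.353 W/(m·K). Survivors: sample H, sample X.
After converting to SI:
  sample H: σ_y = 306.8 MPa, ρ = 3880 kg/m³
  sample X: σ_y = 65.36 MPa, ρ = 8938 kg/m³
  sample H: M = 11.7×10⁻³
  sample X: M = 1.82×10⁻³
Sample H ranks first.

sample H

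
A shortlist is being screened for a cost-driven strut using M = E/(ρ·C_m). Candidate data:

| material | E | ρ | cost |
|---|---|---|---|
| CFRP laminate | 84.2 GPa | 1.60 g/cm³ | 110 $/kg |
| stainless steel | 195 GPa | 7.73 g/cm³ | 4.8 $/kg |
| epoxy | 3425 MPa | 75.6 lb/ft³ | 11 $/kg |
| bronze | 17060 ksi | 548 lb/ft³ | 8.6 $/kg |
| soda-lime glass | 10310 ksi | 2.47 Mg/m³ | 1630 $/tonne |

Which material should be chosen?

Putting every candidate on a common basis:
  CFRP laminate: E = 84.20 GPa, ρ = 1600 kg/m³, cost = 110.0 $/kg
  stainless steel: E = 195.0 GPa, ρ = 7730 kg/m³, cost = 4.800 $/kg
  epoxy: E = 3.425 GPa, ρ = 1211 kg/m³, cost = 11.00 $/kg
  bronze: E = 117.6 GPa, ρ = 8778 kg/m³, cost = 8.600 $/kg
  soda-lime glass: E = 71.08 GPa, ρ = 2470 kg/m³, cost = 1.630 $/kg
  soda-lime glass: M = 17.7 MN·m per $
  stainless steel: M = 5.26 MN·m per $
  bronze: M = 1.56 MN·m per $
  CFRP laminate: M = 0.478 MN·m per $
  epoxy: M = 0.257 MN·m per $
Highest index: soda-lime glass.

soda-lime glass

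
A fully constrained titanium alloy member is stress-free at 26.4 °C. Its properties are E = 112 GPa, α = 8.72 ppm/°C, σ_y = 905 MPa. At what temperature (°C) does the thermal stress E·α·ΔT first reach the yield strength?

E·α·ΔT = 905.0 MPa ⇒ ΔT = 905.0 / (112.0×10³ × 8.72×10⁻⁶) = 926.6 K.
T = 26.4 + 926.6 = 953.0 °C.

953 °C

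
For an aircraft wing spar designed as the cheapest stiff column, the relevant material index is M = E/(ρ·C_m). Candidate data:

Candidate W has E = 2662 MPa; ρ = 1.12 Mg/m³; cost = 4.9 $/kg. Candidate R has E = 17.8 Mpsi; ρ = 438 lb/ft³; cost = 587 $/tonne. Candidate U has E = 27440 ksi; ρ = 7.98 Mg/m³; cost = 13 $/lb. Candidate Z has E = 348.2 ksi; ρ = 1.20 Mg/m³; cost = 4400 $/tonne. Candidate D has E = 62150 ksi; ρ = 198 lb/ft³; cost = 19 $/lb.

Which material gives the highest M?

candidate R

In SI units:
  candidate W: E = 2.662 GPa, ρ = 1120 kg/m³, cost = 4.900 $/kg
  candidate R: E = 122.7 GPa, ρ = 7016 kg/m³, cost = 0.5870 $/kg
  candidate U: E = 189.2 GPa, ρ = 7980 kg/m³, cost = 28.66 $/kg
  candidate Z: E = 2.401 GPa, ρ = 1200 kg/m³, cost = 4.400 $/kg
  candidate D: E = 428.5 GPa, ρ = 3172 kg/m³, cost = 41.89 $/kg
  candidate R: M = 29.8 MN·m per $
  candidate D: M = 3.23 MN·m per $
  candidate U: M = 0.827 MN·m per $
  candidate W: M = 0.485 MN·m per $
  candidate Z: M = 0.455 MN·m per $
Candidate R has the largest M.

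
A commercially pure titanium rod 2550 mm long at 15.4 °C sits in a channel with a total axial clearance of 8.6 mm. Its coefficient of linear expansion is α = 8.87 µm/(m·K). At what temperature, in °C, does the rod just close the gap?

396 °C

α·L₀·ΔT = 8.6 mm ⇒ ΔT = 8.6 / (8.87×10⁻⁶ × 2550.0) = 380.2 K.
T = 15.4 + 380.2 = 395.6 °C.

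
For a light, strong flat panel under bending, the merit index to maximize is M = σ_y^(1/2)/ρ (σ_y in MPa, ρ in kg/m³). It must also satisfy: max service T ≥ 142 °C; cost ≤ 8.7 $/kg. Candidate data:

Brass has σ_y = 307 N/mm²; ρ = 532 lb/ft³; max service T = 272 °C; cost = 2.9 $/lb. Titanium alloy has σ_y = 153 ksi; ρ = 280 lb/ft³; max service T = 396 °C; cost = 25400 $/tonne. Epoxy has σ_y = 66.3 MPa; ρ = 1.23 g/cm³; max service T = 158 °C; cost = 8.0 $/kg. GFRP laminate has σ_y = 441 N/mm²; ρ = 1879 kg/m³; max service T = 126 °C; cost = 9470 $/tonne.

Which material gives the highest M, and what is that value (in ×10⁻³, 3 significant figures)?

epoxy, M = 6.62×10⁻³

Screen on constraints: max service T ≥ 142 °C; cost ≤ 8.7 $/kg. Survivors: brass, epoxy.
Normalizing units and computing the index:
  brass: σ_y = 307.0 MPa, ρ = 8522 kg/m³
  epoxy: σ_y = 66.30 MPa, ρ = 1230 kg/m³
  epoxy: M = 6.62×10⁻³
  brass: M = 2.06×10⁻³
Epoxy ranks first.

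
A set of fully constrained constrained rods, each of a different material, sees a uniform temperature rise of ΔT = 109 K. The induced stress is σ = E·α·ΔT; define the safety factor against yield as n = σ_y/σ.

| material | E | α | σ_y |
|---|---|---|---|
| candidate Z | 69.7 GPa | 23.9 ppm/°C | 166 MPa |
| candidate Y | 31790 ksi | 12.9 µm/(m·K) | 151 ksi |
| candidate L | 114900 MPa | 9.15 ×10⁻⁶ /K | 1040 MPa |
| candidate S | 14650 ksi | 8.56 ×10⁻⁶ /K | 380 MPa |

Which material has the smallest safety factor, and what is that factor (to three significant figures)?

Converting E to GPa, α to ×10⁻⁶/K, σ_y to MPa, then σ and n for each:
  candidate Z: E = 69.70, α = 23.9, σ_y = 166.0 → σ = 182 MPa, n = 0.914
  candidate Y: E = 219.2, α = 12.9, σ_y = 1041 → σ = 308 MPa, n = 3.38
  candidate L: E = 114.9, α = 9.15, σ_y = 1040 → σ = 115 MPa, n = 9.08
  candidate S: E = 101.0, α = 8.56, σ_y = 380.0 → σ = 94.2 MPa, n = 4.03
The minimum is candidate Z at n = 0.914.

candidate Z, n = 0.914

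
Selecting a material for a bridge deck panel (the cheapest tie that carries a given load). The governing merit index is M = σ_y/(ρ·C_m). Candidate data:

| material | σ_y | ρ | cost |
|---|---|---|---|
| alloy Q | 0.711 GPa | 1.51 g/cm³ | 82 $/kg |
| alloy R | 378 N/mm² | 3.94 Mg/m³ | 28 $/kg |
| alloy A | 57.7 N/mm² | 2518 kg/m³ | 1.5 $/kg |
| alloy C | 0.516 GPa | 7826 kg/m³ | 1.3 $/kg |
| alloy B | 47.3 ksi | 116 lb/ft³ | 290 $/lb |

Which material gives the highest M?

alloy C

Putting every candidate on a common basis:
  alloy Q: σ_y = 711.0 MPa, ρ = 1510 kg/m³, cost = 82.00 $/kg
  alloy R: σ_y = 378.0 MPa, ρ = 3940 kg/m³, cost = 28.00 $/kg
  alloy A: σ_y = 57.70 MPa, ρ = 2518 kg/m³, cost = 1.500 $/kg
  alloy C: σ_y = 516.0 MPa, ρ = 7826 kg/m³, cost = 1.300 $/kg
  alloy B: σ_y = 326.1 MPa, ρ = 1858 kg/m³, cost = 639.3 $/kg
  alloy C: M = 50.7 kN·m per $
  alloy A: M = 15.3 kN·m per $
  alloy Q: M = 5.74 kN·m per $
  alloy R: M = 3.43 kN·m per $
  alloy B: M = 0.275 kN·m per $
Alloy C ranks first.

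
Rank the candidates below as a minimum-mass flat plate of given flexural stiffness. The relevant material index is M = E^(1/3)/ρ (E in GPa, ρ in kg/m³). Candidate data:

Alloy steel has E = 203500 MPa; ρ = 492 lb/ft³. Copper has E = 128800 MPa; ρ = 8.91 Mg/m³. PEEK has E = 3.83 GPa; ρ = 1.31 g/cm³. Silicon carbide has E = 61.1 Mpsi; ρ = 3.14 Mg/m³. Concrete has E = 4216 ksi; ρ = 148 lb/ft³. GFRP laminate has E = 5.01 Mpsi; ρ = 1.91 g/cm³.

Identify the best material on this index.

After converting to SI:
  alloy steel: E = 203.5 GPa, ρ = 7881 kg/m³
  copper: E = 128.8 GPa, ρ = 8910 kg/m³
  PEEK: E = 3.830 GPa, ρ = 1310 kg/m³
  silicon carbide: E = 421.3 GPa, ρ = 3140 kg/m³
  concrete: E = 29.07 GPa, ρ = 2371 kg/m³
  GFRP laminate: E = 34.54 GPa, ρ = 1910 kg/m³
  silicon carbide: M = 2.39×10⁻³
  GFRP laminate: M = 1.71×10⁻³
  concrete: M = 1.30×10⁻³
  PEEK: M = 1.19×10⁻³
  alloy steel: M = 0.746×10⁻³
  copper: M = 0.567×10⁻³
Silicon carbide has the largest M.

silicon carbide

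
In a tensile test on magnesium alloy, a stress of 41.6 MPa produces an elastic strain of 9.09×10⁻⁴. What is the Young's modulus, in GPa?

E = σ/ε = 41.6 MPa / 9.09×10⁻⁴ = 45760 MPa = 45.8 GPa.

45.8 GPa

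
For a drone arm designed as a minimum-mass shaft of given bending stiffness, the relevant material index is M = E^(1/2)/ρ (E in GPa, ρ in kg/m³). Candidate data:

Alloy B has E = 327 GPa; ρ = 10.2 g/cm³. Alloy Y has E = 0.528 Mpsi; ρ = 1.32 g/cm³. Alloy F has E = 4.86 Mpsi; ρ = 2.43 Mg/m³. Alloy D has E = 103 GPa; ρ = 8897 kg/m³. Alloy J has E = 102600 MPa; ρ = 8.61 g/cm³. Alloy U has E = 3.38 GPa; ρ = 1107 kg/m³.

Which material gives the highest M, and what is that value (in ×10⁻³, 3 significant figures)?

Putting every candidate on a common basis:
  alloy B: E = 327.0 GPa, ρ = 10200 kg/m³
  alloy Y: E = 3.640 GPa, ρ = 1320 kg/m³
  alloy F: E = 33.51 GPa, ρ = 2430 kg/m³
  alloy D: E = 103.0 GPa, ρ = 8897 kg/m³
  alloy J: E = 102.6 GPa, ρ = 8610 kg/m³
  alloy U: E = 3.380 GPa, ρ = 1107 kg/m³
  alloy F: M = 2.38×10⁻³
  alloy B: M = 1.77×10⁻³
  alloy U: M = 1.66×10⁻³
  alloy Y: M = 1.45×10⁻³
  alloy J: M = 1.18×10⁻³
  alloy D: M = 1.14×10⁻³
Alloy F has the largest M.

alloy F, M = 2.38×10⁻³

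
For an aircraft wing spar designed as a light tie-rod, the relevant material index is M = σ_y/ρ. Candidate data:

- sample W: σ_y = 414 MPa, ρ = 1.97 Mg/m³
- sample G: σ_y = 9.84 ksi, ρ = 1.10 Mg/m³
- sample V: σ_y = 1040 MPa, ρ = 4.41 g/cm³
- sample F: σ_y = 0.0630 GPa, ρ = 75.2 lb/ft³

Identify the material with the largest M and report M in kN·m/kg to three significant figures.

Convert each candidate to consistent units, then evaluate M:
  sample W: σ_y = 414.0 MPa, ρ = 1970 kg/m³
  sample G: σ_y = 67.84 MPa, ρ = 1100 kg/m³
  sample V: σ_y = 1040 MPa, ρ = 4410 kg/m³
  sample F: σ_y = 63.00 MPa, ρ = 1205 kg/m³
  sample V: M = 236 kN·m/kg
  sample W: M = 210 kN·m/kg
  sample G: M = 61.7 kN·m/kg
  sample F: M = 52.3 kN·m/kg
The maximum is for sample V.

sample V, M = 236 kN·m/kg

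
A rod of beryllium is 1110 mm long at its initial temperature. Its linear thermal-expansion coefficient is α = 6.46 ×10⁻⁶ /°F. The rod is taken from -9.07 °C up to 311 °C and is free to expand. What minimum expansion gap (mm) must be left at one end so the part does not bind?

Convert α: 6.46×10⁻⁶/°F × (9/5) = 11.6×10⁻⁶/K.
ΔT = 311 − (-9.07) = 320.1 K.
ΔL = α·L₀·ΔT = 11.6×10⁻⁶ × 1110 mm × 320.1 K = 4.13 mm.

4.13 mm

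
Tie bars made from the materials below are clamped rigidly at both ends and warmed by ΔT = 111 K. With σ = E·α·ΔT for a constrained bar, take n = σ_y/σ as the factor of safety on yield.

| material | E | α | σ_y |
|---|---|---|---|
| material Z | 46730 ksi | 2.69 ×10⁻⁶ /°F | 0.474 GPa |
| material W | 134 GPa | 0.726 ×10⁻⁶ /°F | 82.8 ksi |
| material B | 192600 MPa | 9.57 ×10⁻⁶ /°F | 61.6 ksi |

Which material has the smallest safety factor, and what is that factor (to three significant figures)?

Converting E to GPa, α to ×10⁻⁶/K, σ_y to MPa, then σ and n for each:
  material Z: E = 322.2, α = 4.84, σ_y = 474.0 → σ = 173 MPa, n = 2.74
  material W: E = 134.0, α = 1.31, σ_y = 570.9 → σ = 19.4 MPa, n = 29.4
  material B: E = 192.6, α = 17.2, σ_y = 424.7 → σ = 368 MPa, n = 1.15
Smallest n: material B with n = 1.15.

material B, n = 1.15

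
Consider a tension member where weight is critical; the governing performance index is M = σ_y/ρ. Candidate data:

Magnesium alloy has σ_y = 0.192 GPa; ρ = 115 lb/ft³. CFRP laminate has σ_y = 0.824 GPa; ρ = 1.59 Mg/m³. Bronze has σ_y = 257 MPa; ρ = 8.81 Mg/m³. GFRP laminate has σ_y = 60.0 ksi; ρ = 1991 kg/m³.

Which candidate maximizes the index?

Convert each candidate to consistent units, then evaluate M:
  magnesium alloy: σ_y = 192.0 MPa, ρ = 1842 kg/m³
  CFRP laminate: σ_y = 824.0 MPa, ρ = 1590 kg/m³
  bronze: σ_y = 257.0 MPa, ρ = 8810 kg/m³
  GFRP laminate: σ_y = 413.7 MPa, ρ = 1991 kg/m³
  CFRP laminate: M = 518 kN·m/kg
  GFRP laminate: M = 208 kN·m/kg
  magnesium alloy: M = 104 kN·m/kg
  bronze: M = 29.2 kN·m/kg
The maximum is for CFRP laminate.

CFRP laminate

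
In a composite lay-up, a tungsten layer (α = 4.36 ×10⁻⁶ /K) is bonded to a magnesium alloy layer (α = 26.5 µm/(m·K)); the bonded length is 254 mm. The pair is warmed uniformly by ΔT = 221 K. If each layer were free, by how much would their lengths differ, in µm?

1240 µm

Δα = |4.36 − 26.5|×10⁻⁶/K = 22.1×10⁻⁶/K.
ΔL_mismatch = Δα·L·ΔT = 22.1×10⁻⁶ × 254.0 mm × 221.0 K = 1240 µm.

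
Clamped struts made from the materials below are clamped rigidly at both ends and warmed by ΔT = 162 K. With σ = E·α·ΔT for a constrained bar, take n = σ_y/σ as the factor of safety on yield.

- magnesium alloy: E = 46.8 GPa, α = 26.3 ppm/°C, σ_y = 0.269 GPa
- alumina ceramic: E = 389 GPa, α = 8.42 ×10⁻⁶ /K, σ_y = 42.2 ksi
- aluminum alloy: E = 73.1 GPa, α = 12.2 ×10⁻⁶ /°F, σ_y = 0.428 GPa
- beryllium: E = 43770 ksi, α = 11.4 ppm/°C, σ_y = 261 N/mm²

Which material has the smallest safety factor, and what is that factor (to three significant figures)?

beryllium, n = 0.468

With everything in SI (GPa, ×10⁻⁶/K, MPa):
  magnesium alloy: E = 46.80, α = 26.3, σ_y = 269.0 → σ = 199 MPa, n = 1.35
  alumina ceramic: E = 389.0, α = 8.42, σ_y = 291.0 → σ = 531 MPa, n = 0.548
  aluminum alloy: E = 73.10, α = 22.0, σ_y = 428.0 → σ = 260 MPa, n = 1.65
  beryllium: E = 301.8, α = 11.4, σ_y = 261.0 → σ = 557 MPa, n = 0.468
The minimum is beryllium at n = 0.468.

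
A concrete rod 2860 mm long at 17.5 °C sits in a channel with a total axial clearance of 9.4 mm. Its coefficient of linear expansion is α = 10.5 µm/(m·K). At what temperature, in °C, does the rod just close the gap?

α·L₀·ΔT = 9.4 mm ⇒ ΔT = 9.4 / (10.5×10⁻⁶ × 2860.0) = 313.0 K.
T = 17.5 + 313.0 = 330.5 °C.

331 °C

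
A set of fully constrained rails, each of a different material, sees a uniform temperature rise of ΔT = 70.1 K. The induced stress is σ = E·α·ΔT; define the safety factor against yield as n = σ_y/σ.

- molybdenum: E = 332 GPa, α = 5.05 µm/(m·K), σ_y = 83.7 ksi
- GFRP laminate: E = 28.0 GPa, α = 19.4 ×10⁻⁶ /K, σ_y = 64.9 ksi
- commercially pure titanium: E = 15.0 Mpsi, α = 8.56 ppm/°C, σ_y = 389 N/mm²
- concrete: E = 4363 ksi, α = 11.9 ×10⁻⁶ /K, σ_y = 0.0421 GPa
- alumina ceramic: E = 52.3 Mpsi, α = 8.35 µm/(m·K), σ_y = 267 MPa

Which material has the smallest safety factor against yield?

alumina ceramic

With everything in SI (GPa, ×10⁻⁶/K, MPa):
  molybdenum: E = 332.0, α = 5.05, σ_y = 577.1 → σ = 118 MPa, n = 4.91
  GFRP laminate: E = 28.00, α = 19.4, σ_y = 447.5 → σ = 38.1 MPa, n = 11.8
  commercially pure titanium: E = 103.4, α = 8.56, σ_y = 389.0 → σ = 62.1 MPa, n = 6.27
  concrete: E = 30.08, α = 11.9, σ_y = 42.10 → σ = 25.1 MPa, n = 1.68
  alumina ceramic: E = 360.6, α = 8.35, σ_y = 267.0 → σ = 211 MPa, n = 1.26
Smallest n: alumina ceramic with n = 1.26.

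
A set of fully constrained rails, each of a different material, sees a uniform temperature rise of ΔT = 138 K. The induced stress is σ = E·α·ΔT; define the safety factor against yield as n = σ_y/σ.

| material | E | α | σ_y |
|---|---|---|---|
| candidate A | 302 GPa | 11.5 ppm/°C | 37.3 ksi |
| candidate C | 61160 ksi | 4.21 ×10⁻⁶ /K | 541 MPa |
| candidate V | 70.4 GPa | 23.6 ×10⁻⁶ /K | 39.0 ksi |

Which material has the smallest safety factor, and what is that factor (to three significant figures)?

With everything in SI (GPa, ×10⁻⁶/K, MPa):
  candidate A: E = 302.0, α = 11.5, σ_y = 257.2 → σ = 479 MPa, n = 0.537
  candidate C: E = 421.7, α = 4.21, σ_y = 541.0 → σ = 245 MPa, n = 2.21
  candidate V: E = 70.40, α = 23.6, σ_y = 268.9 → σ = 229 MPa, n = 1.17
The minimum is candidate A at n = 0.537.

candidate A, n = 0.537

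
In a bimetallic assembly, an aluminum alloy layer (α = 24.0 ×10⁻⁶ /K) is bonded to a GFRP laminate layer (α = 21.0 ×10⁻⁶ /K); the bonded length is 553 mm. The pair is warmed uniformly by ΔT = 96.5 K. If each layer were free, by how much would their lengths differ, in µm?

Δα = |24.0 − 21.0|×10⁻⁶/K = 3.00×10⁻⁶/K.
ΔL_mismatch = Δα·L·ΔT = 3.00×10⁻⁶ × 553.0 mm × 96.5 K = 160 µm.

160 µm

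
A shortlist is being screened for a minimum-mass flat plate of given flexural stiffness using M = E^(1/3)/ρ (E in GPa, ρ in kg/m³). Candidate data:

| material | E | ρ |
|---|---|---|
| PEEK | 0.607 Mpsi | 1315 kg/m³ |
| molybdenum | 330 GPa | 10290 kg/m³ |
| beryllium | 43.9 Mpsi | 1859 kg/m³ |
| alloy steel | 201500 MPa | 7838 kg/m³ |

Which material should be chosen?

beryllium

In SI units:
  PEEK: E = 4.185 GPa, ρ = 1315 kg/m³
  molybdenum: E = 330.0 GPa, ρ = 10290 kg/m³
  beryllium: E = 302.7 GPa, ρ = 1859 kg/m³
  alloy steel: E = 201.5 GPa, ρ = 7838 kg/m³
  beryllium: M = 3.61×10⁻³
  PEEK: M = 1.23×10⁻³
  alloy steel: M = 0.748×10⁻³
  molybdenum: M = 0.672×10⁻³
The maximum is for beryllium.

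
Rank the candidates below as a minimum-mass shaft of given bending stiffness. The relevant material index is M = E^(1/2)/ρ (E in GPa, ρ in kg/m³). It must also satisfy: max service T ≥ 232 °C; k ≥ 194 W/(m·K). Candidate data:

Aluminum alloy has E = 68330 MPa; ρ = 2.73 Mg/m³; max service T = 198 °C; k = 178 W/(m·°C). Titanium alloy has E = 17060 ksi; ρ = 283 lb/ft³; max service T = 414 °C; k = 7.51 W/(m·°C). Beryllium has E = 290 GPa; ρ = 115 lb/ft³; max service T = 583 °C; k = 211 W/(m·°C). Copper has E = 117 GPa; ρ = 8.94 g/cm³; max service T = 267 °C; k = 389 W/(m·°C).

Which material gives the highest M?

beryllium

Screen on constraints: max service T ≥ 232 °C; k ≥ 194 W/(m·K). Survivors: beryllium, copper.
Putting every candidate on a common basis:
  beryllium: E = 290.0 GPa, ρ = 1842 kg/m³
  copper: E = 117.0 GPa, ρ = 8940 kg/m³
  beryllium: M = 9.24×10⁻³
  copper: M = 1.21×10⁻³
Highest index: beryllium.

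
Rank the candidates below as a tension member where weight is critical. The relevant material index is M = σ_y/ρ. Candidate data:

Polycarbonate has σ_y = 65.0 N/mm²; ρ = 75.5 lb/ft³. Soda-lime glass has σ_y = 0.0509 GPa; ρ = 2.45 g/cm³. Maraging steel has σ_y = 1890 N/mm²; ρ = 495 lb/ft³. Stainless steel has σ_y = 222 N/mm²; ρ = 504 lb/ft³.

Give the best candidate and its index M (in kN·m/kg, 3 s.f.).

maraging steel, M = 238 kN·m/kg

In SI units:
  polycarbonate: σ_y = 65.00 MPa, ρ = 1209 kg/m³
  soda-lime glass: σ_y = 50.90 MPa, ρ = 2450 kg/m³
  maraging steel: σ_y = 1890 MPa, ρ = 7929 kg/m³
  stainless steel: σ_y = 222.0 MPa, ρ = 8073 kg/m³
  maraging steel: M = 238 kN·m/kg
  polycarbonate: M = 53.7 kN·m/kg
  stainless steel: M = 27.5 kN·m/kg
  soda-lime glass: M = 20.8 kN·m/kg
The maximum is for maraging steel.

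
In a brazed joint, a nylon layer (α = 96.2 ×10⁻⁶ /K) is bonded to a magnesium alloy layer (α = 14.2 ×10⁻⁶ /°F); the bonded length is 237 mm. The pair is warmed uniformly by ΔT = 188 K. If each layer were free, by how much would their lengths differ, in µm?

3150 µm

magnesium alloy: α = 14.2×10⁻⁶/°F × 9/5 = 25.6×10⁻⁶/K.
Δα = |96.2 − 25.6|×10⁻⁶/K = 70.6×10⁻⁶/K.
ΔL_mismatch = Δα·L·ΔT = 70.6×10⁻⁶ × 237.0 mm × 188.0 K = 3150 µm.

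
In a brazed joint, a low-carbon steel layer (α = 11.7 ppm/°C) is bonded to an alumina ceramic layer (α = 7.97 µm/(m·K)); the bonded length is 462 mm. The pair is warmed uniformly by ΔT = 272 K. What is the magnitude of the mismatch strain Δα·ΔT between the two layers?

Δα = |11.7 − 7.97|×10⁻⁶/K = 3.73×10⁻⁶/K.
Mismatch strain = Δα·ΔT = 3.73×10⁻⁶ × 272.0 = 1.01×10⁻³.

1.01×10⁻³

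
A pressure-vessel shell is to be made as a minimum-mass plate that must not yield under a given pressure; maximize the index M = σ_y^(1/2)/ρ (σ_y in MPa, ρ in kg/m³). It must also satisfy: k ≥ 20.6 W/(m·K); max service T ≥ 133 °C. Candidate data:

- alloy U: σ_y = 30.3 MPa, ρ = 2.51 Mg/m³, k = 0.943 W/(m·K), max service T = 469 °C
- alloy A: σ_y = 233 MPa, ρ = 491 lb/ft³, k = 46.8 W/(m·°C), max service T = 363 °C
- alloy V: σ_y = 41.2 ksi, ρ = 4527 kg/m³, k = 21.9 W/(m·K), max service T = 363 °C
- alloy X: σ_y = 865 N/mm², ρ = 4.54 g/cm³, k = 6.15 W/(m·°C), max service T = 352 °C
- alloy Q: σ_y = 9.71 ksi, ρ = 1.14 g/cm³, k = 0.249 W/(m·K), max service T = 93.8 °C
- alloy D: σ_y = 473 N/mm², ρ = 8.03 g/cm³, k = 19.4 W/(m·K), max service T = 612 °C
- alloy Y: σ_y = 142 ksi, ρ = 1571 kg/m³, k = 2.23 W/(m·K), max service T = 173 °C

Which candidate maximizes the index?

alloy V

Screen on constraints: k ≥ 20.6 W/(m·K); max service T ≥ 133 °C. Survivors: alloy A, alloy V.
Convert each candidate to consistent units, then evaluate M:
  alloy A: σ_y = 233.0 MPa, ρ = 7865 kg/m³
  alloy V: σ_y = 284.1 MPa, ρ = 4527 kg/m³
  alloy V: M = 3.72×10⁻³
  alloy A: M = 1.94×10⁻³
The maximum is for alloy V.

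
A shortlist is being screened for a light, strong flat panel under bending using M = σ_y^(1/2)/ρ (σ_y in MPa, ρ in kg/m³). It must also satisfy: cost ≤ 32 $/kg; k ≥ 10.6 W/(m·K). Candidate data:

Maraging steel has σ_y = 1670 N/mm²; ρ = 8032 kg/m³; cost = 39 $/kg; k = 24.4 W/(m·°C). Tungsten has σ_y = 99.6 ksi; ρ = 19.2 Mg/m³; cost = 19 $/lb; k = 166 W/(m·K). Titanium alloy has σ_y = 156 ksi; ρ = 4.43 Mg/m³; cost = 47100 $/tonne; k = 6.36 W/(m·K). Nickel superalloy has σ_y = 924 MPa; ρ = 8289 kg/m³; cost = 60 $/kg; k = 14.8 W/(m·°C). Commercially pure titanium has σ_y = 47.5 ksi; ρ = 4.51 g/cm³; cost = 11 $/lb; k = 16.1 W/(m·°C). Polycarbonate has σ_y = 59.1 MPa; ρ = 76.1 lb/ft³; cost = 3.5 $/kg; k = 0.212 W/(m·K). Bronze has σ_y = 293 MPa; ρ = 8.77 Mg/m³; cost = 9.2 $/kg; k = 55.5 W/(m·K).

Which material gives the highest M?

Screen on constraints: cost ≤ 32 $/kg; k ≥ 10.6 W/(m·K). Survivors: commercially pure titanium, bronze.
Putting every candidate on a common basis:
  commercially pure titanium: σ_y = 327.5 MPa, ρ = 4510 kg/m³
  bronze: σ_y = 293.0 MPa, ρ = 8770 kg/m³
  commercially pure titanium: M = 4.01×10⁻³
  bronze: M = 1.95×10⁻³
The maximum is for commercially pure titanium.

commercially pure titanium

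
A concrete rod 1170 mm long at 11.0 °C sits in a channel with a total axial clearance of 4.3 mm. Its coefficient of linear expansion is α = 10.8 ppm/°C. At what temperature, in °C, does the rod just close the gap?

351 °C

α·L₀·ΔT = 4.3 mm ⇒ ΔT = 4.3 / (10.8×10⁻⁶ × 1170.0) = 340.3 K.
T = 11.0 + 340.3 = 351.3 °C.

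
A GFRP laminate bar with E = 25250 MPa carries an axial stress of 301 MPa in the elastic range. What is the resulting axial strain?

0.0119

E = 25250 MPa = 25.25 GPa = 25250 MPa.
ε = σ/E = 301 / 25250 = 0.0119.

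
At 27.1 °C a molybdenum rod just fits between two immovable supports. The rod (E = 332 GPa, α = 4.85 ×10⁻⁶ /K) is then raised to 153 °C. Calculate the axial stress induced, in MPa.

203 MPa

ΔT = 125.9 K. Constrained thermal stress σ = E·α·ΔT = 332.0×10³ MPa × 4.85×10⁻⁶ × 125.9 = 203 MPa (compressive).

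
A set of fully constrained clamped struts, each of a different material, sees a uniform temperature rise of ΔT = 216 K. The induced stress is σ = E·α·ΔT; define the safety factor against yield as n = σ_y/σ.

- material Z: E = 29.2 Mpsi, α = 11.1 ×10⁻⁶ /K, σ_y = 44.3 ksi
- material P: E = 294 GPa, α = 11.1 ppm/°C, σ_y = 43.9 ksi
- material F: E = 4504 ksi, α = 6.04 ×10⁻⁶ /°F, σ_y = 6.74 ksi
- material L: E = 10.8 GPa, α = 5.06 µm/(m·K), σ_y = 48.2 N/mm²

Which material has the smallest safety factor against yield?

In consistent units (E in GPa, α in ×10⁻⁶/K, σ_y in MPa):
  material Z: E = 201.3, α = 11.1, σ_y = 305.4 → σ = 483 MPa, n = 0.633
  material P: E = 294.0, α = 11.1, σ_y = 302.7 → σ = 705 MPa, n = 0.429
  material F: E = 31.05, α = 10.9, σ_y = 46.47 → σ = 72.9 MPa, n = 0.637
  material L: E = 10.80, α = 5.06, σ_y = 48.20 → σ = 11.8 MPa, n = 4.08
Smallest n: material P with n = 0.429.

material P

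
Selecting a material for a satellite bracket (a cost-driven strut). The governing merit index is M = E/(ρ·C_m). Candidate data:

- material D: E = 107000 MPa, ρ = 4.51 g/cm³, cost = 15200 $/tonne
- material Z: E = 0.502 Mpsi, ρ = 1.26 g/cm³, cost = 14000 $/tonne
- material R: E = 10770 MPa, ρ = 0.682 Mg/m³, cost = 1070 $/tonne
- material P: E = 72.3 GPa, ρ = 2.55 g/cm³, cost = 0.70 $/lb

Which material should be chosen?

material P

Convert each candidate to consistent units, then evaluate M:
  material D: E = 107.0 GPa, ρ = 4510 kg/m³, cost = 15.20 $/kg
  material Z: E = 3.461 GPa, ρ = 1260 kg/m³, cost = 14.00 $/kg
  material R: E = 10.77 GPa, ρ = 682.0 kg/m³, cost = 1.070 $/kg
  material P: E = 72.30 GPa, ρ = 2550 kg/m³, cost = 1.543 $/kg
  material P: M = 18.4 MN·m per $
  material R: M = 14.8 MN·m per $
  material D: M = 1.56 MN·m per $
  material Z: M = 0.196 MN·m per $
The maximum is for material P.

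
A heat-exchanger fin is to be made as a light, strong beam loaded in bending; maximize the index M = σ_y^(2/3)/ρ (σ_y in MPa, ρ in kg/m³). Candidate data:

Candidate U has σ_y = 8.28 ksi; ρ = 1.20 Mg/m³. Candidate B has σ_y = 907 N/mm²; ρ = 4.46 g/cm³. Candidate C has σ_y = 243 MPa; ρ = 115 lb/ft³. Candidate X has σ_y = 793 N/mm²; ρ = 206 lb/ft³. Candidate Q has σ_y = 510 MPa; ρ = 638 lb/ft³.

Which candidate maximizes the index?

candidate X

After converting to SI:
  candidate U: σ_y = 57.09 MPa, ρ = 1200 kg/m³
  candidate B: σ_y = 907.0 MPa, ρ = 4460 kg/m³
  candidate C: σ_y = 243.0 MPa, ρ = 1842 kg/m³
  candidate X: σ_y = 793.0 MPa, ρ = 3300 kg/m³
  candidate Q: σ_y = 510.0 MPa, ρ = 10220 kg/m³
  candidate X: M = 26.0×10⁻³
  candidate C: M = 21.1×10⁻³
  candidate B: M = 21.0×10⁻³
  candidate U: M = 12.4×10⁻³
  candidate Q: M = 6.25×10⁻³
Candidate X has the largest M.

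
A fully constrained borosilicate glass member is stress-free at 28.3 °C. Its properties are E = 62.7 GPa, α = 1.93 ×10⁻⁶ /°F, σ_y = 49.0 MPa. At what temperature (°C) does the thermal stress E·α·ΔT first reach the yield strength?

253 °C

α = 1.93×10⁻⁶/°F × 9/5 = 3.47×10⁻⁶/K.
E·α·ΔT = 49.00 MPa ⇒ ΔT = 49.00 / (62.70×10³ × 3.47×10⁻⁶) = 225.0 K.
T = 28.3 + 225.0 = 253.3 °C.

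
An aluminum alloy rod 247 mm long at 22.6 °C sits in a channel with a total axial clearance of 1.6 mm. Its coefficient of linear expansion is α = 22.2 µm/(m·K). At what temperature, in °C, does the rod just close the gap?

α·L₀·ΔT = 1.6 mm ⇒ ΔT = 1.6 / (22.2×10⁻⁶ × 247.0) = 291.8 K.
T = 22.6 + 291.8 = 314.4 °C.

314 °C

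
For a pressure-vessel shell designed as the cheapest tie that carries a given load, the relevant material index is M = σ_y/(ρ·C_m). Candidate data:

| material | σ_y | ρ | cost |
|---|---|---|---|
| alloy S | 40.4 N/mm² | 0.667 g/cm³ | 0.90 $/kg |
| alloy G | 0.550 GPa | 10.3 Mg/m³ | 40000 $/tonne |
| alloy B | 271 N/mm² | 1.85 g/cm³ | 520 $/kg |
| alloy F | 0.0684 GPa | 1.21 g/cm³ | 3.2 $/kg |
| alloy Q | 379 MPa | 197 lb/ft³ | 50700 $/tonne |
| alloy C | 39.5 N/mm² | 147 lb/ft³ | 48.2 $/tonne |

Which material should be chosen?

alloy C

In SI units:
  alloy S: σ_y = 40.40 MPa, ρ = 667.0 kg/m³, cost = 0.9000 $/kg
  alloy G: σ_y = 550.0 MPa, ρ = 10300 kg/m³, cost = 40.00 $/kg
  alloy B: σ_y = 271.0 MPa, ρ = 1850 kg/m³, cost = 520.0 $/kg
  alloy F: σ_y = 68.40 MPa, ρ = 1210 kg/m³, cost = 3.200 $/kg
  alloy Q: σ_y = 379.0 MPa, ρ = 3156 kg/m³, cost = 50.70 $/kg
  alloy C: σ_y = 39.50 MPa, ρ = 2355 kg/m³, cost = 0.04820 $/kg
  alloy C: M = 348 kN·m per $
  alloy S: M = 67.3 kN·m per $
  alloy F: M = 17.7 kN·m per $
  alloy Q: M = 2.37 kN·m per $
  alloy G: M = 1.33 kN·m per $
  alloy B: M = 0.282 kN·m per $
Alloy C ranks first.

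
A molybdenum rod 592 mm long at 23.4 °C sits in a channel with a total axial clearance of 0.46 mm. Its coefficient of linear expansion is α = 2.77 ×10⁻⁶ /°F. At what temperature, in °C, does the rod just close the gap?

α = 2.77×10⁻⁶/°F × 9/5 = 4.99×10⁻⁶/K.
α·L₀·ΔT = 0.46 mm ⇒ ΔT = 0.46 / (4.99×10⁻⁶ × 592.0) = 155.8 K.
T = 23.4 + 155.8 = 179.2 °C.

179 °C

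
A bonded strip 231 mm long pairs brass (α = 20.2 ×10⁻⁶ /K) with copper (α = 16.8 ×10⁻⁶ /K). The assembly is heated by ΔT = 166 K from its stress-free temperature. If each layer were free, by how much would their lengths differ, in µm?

130 µm

Δα = |20.2 − 16.8|×10⁻⁶/K = 3.40×10⁻⁶/K.
ΔL_mismatch = Δα·L·ΔT = 3.40×10⁻⁶ × 231.0 mm × 166.0 K = 130 µm.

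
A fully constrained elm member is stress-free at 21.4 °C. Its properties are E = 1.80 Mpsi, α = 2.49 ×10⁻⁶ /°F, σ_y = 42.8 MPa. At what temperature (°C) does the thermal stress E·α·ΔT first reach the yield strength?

E = 1.80 Mpsi = 12.41 GPa.
α = 2.49×10⁻⁶/°F × 9/5 = 4.48×10⁻⁶/K.
E·α·ΔT = 42.80 MPa ⇒ ΔT = 42.80 / (12.41×10³ × 4.48×10⁻⁶) = 769.4 K.
T = 21.4 + 769.4 = 790.8 °C.

791 °C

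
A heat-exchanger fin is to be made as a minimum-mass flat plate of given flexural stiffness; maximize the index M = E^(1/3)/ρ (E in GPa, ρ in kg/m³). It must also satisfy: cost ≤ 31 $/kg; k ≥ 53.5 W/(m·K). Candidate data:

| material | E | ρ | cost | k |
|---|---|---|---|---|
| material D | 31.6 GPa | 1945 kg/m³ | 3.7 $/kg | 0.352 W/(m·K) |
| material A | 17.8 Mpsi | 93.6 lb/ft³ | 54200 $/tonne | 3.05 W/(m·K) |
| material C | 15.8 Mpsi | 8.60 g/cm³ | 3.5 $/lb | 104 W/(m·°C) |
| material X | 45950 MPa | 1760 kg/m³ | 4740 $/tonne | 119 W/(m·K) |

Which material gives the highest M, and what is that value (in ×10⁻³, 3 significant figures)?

material X, M = 2.04×10⁻³

Screen on constraints: cost ≤ 31 $/kg; k ≥ 53.5 W/(m·K). Survivors: material C, material X.
After converting to SI:
  material C: E = 108.9 GPa, ρ = 8600 kg/m³
  material X: E = 45.95 GPa, ρ = 1760 kg/m³
  material X: M = 2.04×10⁻³
  material C: M = 0.555×10⁻³
Highest index: material X.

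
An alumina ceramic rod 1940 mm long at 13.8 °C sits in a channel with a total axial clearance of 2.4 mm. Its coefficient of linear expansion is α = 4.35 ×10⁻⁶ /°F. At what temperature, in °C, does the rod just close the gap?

172 °C

α = 4.35×10⁻⁶/°F × 9/5 = 7.83×10⁻⁶/K.
α·L₀·ΔT = 2.4 mm ⇒ ΔT = 2.4 / (7.83×10⁻⁶ × 1940.0) = 158.0 K.
T = 13.8 + 158.0 = 171.8 °C.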